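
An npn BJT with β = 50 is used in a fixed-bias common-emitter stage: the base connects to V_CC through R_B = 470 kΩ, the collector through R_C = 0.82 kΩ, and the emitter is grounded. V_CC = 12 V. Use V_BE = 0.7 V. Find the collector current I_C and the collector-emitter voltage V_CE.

Base loop: V_CC = I_B·R_B + V_BE, so I_B = (12 − 0.7)/470 kΩ = 0.024 mA.
In the active region I_C = β·I_B = 50 × 0.024 = 1.2 mA.
Collector loop: V_CE = V_CC − I_C·R_C = 12 − 1.2×0.82 = 11 V.
Since V_CE = 11 V > V_CE(sat) ≈ 0.2 V, the transistor is in the active region as assumed.

I_C ≈ 1.2 mA, V_CE ≈ 11 V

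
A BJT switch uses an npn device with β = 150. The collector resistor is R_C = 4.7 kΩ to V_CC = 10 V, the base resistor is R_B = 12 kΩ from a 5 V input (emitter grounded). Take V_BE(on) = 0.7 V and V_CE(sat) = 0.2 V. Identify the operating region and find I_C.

Assume active: I_B = (5 − 0.7)/12 = 0.358 mA, giving I_C = β·I_B = 53.8 mA.
But then V_CE = 10 − 53.8×4.7 = -243 V < V_CE(sat) = 0.2 V — impossible in the active region.
So the transistor is saturated. With V_CE = 0.2 V, I_C = (V_CC − 0.2)/R_C = 9.8/4.7 = 2.09 mA.
Check: β·I_B = 53.8 mA > I_C = 2.09 mA, confirming saturation.

saturation; I_C ≈ 2.1 mA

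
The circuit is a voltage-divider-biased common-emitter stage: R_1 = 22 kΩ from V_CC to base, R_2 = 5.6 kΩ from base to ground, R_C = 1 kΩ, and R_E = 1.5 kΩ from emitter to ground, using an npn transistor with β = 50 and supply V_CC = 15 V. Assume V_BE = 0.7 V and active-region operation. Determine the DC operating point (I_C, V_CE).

I_C ≈ 1.4 mA, V_CE ≈ 11 V

Thevenize the base divider: V_Th = V_CC·R_2/(R_1+R_2) = 15×5.6/27.6 = 3.04 V, R_Th = R_1‖R_2 = 4.46 kΩ.
Base-emitter loop: V_Th = I_B·R_Th + V_BE + (β+1)I_B·R_E, so I_B = (3.04 − 0.7) / (4.46 + 51×1.5) = 0.0289 mA.
I_C = β·I_B = 50×0.0289 = 1.45 mA, and I_E = (β+1)I_B = 1.48 mA.
V_CE = V_CC − I_C·R_C − I_E·R_E = 15 − 1.45×1 − 1.48×1.5 = 11.3 V.
V_CE = 11.3 V > 0.2 V confirms active-region operation.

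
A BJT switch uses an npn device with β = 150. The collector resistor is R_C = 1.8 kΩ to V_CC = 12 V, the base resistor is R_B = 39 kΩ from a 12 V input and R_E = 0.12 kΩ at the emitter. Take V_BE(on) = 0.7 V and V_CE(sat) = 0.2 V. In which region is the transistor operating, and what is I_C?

saturation; I_C ≈ 6.1 mA

Assume active: I_B = (12 − 0.7)/(39 + 151×0.12) = 0.198 mA, I_C = β·I_B = 29.7 mA.
Then V_CE = 12 − 29.7×1.8 − 29.9×0.12 = -45 V < 0.2 V — the active assumption fails.
Re-solve with V_CE = 0.2 V. KCL at the emitter: V_E/R_E = (V_BB−0.7−V_E)/R_B + (V_CC−0.2−V_E)/R_C, giving V_E = 0.768 V.
I_C = (V_CC − 0.2 − V_E)/R_C = (11.8 − 0.768)/1.8 = 6.13 mA.
Check: I_B = (11.3 − 0.768)/39 = 0.27 mA, and β·I_B = 40.5 mA > I_C, confirming saturation.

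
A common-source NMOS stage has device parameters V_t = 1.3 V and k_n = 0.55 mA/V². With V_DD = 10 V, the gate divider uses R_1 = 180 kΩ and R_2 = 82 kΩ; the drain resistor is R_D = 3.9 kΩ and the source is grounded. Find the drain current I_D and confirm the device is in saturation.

I_D ≈ 0.92 mA

V_G = V_DD·R_2/(R_1+R_2) = 10×82/262 = 3.13 V. With the source grounded, V_GS = V_G = 3.13 V.
Assume saturation: I_D = (k_n/2)(V_GS − V_t)² = (0.55/2)×(3.13 − 1.3)² = 0.275×1.83² = 0.921 mA.
V_DS = V_DD − I_D·R_D = 10 − 0.921×3.9 = 6.41 V.
Saturation requires V_DS ≥ V_GS − V_t = 1.83 V; 6.41 ≥ 1.83 ✓.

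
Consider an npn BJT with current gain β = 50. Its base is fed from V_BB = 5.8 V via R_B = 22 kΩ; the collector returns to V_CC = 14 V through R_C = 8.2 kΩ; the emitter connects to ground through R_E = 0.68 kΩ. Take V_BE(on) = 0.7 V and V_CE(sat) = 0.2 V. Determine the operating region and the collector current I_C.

Assume active: I_B = (5.8 − 0.7)/(22 + 51×0.68) = 0.09 mA, I_C = β·I_B = 4.5 mA.
Then V_CE = 14 − 4.5×8.2 − 4.59×0.68 = -26 V < 0.2 V — the active assumption fails.
Re-solve with V_CE = 0.2 V. KCL at the emitter: V_E/R_E = (V_BB−0.7−V_E)/R_B + (V_CC−0.2−V_E)/R_C, giving V_E = 1.17 V.
I_C = (V_CC − 0.2 − V_E)/R_C = (13.8 − 1.17)/8.2 = 1.54 mA.
Check: I_B = (5.1 − 1.17)/22 = 0.179 mA, and β·I_B = 8.93 mA > I_C, confirming saturation.

saturation; I_C ≈ 1.5 mA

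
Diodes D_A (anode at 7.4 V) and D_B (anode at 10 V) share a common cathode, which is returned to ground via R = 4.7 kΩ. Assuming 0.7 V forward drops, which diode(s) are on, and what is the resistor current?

Only D_B conducts; I_R ≈ 2 mA

Assume both conduct. Then node N would need to be at both 7.4−0.7 = 6.7 V and 10−0.7 = 9.3 V, which is impossible.
Assume only D_B conducts: V_N = 10 − 0.7 = 9.3 V, so I_R = 9.3/4.7 = 1.98 mA.
Check D_A: its anode-to-cathode voltage is 7.4 − 9.3 = -1.9 V < 0.7 V, so it is off. The assumption is consistent.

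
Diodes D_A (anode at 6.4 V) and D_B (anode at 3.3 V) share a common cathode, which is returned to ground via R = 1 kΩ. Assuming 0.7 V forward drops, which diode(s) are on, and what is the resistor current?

Assume both conduct. Then node N would need to be at both 6.4−0.7 = 5.7 V and 3.3−0.7 = 2.6 V, which is impossible.
Assume only D_A conducts: V_N = 6.4 − 0.7 = 5.7 V, so I_R = 5.7/1 = 5.7 mA.
Check D_B: its anode-to-cathode voltage is 3.3 − 5.7 = -2.4 V < 0.7 V, so it is off. The assumption is consistent.

Only D_A conducts; I_R ≈ 5.7 mA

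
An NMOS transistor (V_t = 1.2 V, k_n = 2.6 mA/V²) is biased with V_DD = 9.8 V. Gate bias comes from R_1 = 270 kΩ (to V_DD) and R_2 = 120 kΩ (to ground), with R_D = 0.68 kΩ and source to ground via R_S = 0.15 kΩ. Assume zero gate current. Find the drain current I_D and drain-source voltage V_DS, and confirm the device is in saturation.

V_G = V_DD·R_2/(R_1+R_2) = 9.8×120/390 = 3.02 V.
Assume saturation: I_D = (k_n/2)(V_GS − V_t)² with V_GS = V_G − I_D·R_S = 3.02 − 0.15·I_D.
Substituting gives 0.0292·I_D² − 1.71·I_D + 4.28 = 0, with roots I_D = 2.63 or 55.8 mA.
The root I_D = 55.8 mA gives V_GS = -5.35 V ≤ V_t, so take I_D = 2.63 mA.
Then V_GS = 2.62 V and V_DS = V_DD − I_D(R_D+R_S) = 9.8 − 2.63×0.83 = 7.62 V.
Saturation requires V_DS ≥ V_GS − V_t = 1.42 V; 7.62 ≥ 1.42 ✓.

I_D ≈ 2.6 mA, V_DS ≈ 7.6 V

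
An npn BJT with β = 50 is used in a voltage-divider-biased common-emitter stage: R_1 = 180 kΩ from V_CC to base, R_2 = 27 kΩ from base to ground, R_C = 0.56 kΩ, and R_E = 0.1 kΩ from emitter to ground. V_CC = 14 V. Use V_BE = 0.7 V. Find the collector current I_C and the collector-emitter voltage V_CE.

Thevenize the base divider: V_Th = V_CC·R_2/(R_1+R_2) = 14×27/207 = 1.83 V, R_Th = R_1‖R_2 = 23.5 kΩ.
Base-emitter loop: V_Th = I_B·R_Th + V_BE + (β+1)I_B·R_E, so I_B = (1.83 − 0.7) / (23.5 + 51×0.1) = 0.0394 mA.
I_C = β·I_B = 50×0.0394 = 1.97 mA, and I_E = (β+1)I_B = 2.01 mA.
V_CE = V_CC − I_C·R_C − I_E·R_E = 14 − 1.97×0.56 − 2.01×0.1 = 12.7 V.
V_CE = 12.7 V > 0.2 V confirms active-region operation.

I_C ≈ 2 mA, V_CE ≈ 13 V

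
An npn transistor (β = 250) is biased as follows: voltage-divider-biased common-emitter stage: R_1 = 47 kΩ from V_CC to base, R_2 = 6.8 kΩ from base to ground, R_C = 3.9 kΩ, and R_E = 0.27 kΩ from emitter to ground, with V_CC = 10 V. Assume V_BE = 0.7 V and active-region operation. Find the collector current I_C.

Thevenize the base divider: V_Th = V_CC·R_2/(R_1+R_2) = 10×6.8/53.8 = 1.26 V, R_Th = R_1‖R_2 = 5.94 kΩ.
Base-emitter loop: V_Th = I_B·R_Th + V_BE + (β+1)I_B·R_E, so I_B = (1.26 − 0.7) / (5.94 + 251×0.27) = 0.00765 mA.
I_C = β·I_B = 250×0.00765 = 1.91 mA, and I_E = (β+1)I_B = 1.92 mA.
V_CE = V_CC − I_C·R_C − I_E·R_E = 10 − 1.91×3.9 − 1.92×0.27 = 2.02 V.
V_CE = 2.02 V > 0.2 V confirms active-region operation.

I_C ≈ 1.9 mA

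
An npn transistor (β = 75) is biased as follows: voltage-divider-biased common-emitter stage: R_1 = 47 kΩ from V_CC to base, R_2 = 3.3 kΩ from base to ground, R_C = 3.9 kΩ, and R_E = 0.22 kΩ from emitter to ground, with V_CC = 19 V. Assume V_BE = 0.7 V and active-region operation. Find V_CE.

Thevenize the base divider: V_Th = V_CC·R_2/(R_1+R_2) = 19×3.3/50.3 = 1.25 V, R_Th = R_1‖R_2 = 3.08 kΩ.
Base-emitter loop: V_Th = I_B·R_Th + V_BE + (β+1)I_B·R_E, so I_B = (1.25 − 0.7) / (3.08 + 76×0.22) = 0.0276 mA.
I_C = β·I_B = 75×0.0276 = 2.07 mA, and I_E = (β+1)I_B = 2.1 mA.
V_CE = V_CC − I_C·R_C − I_E·R_E = 19 − 2.07×3.9 − 2.1×0.22 = 10.5 V.
V_CE = 10.5 V > 0.2 V confirms active-region operation.

V_CE ≈ 10 V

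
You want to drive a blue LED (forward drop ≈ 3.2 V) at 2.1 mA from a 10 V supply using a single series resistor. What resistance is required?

The resistor drops V_S − V_D = 10 − 3.2 = 6.8 V at 2.1 mA.
R = 6.8 V / 2.1 mA = 3.24 kΩ.

R ≈ 3.2 kΩ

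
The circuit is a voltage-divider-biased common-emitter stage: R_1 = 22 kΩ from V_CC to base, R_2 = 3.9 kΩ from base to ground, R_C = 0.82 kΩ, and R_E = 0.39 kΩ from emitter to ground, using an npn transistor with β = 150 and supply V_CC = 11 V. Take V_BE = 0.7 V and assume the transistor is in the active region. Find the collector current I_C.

I_C ≈ 2.3 mA

Thevenize the base divider: V_Th = V_CC·R_2/(R_1+R_2) = 11×3.9/25.9 = 1.66 V, R_Th = R_1‖R_2 = 3.31 kΩ.
Base-emitter loop: V_Th = I_B·R_Th + V_BE + (β+1)I_B·R_E, so I_B = (1.66 − 0.7) / (3.31 + 151×0.39) = 0.0154 mA.
I_C = β·I_B = 150×0.0154 = 2.31 mA, and I_E = (β+1)I_B = 2.32 mA.
V_CE = V_CC − I_C·R_C − I_E·R_E = 11 − 2.31×0.82 − 2.32×0.39 = 8.2 V.
V_CE = 8.2 V > 0.2 V confirms active-region operation.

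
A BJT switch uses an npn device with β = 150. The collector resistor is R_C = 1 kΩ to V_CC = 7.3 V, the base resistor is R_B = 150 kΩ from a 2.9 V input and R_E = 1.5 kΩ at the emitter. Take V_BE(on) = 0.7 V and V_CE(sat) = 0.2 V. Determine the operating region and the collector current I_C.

Assume active. Base-emitter loop: I_B = (V_BB − V_BE)/(R_B + (β+1)R_E) = (2.9 − 0.7)/(150 + 151×1.5) = 0.00584 mA.
I_C = β·I_B = 150×0.00584 = 0.876 mA.
V_CE = V_CC − I_C·R_C − I_E·R_E = 7.3 − 0.876×1 − 0.882×1.5 = 5.1 V > V_CE(sat), so the active-region assumption holds.

active; I_C ≈ 0.88 mA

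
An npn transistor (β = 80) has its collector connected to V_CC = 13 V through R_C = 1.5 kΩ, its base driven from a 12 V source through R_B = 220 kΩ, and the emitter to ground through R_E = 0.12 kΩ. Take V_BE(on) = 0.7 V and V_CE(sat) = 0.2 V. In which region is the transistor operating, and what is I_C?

Assume active. Base-emitter loop: I_B = (V_BB − V_BE)/(R_B + (β+1)R_E) = (12 − 0.7)/(220 + 81×0.12) = 0.0492 mA.
I_C = β·I_B = 80×0.0492 = 3.94 mA.
V_CE = V_CC − I_C·R_C − I_E·R_E = 13 − 3.94×1.5 − 3.98×0.12 = 6.62 V > V_CE(sat), so the active-region assumption holds.

active; I_C ≈ 3.9 mA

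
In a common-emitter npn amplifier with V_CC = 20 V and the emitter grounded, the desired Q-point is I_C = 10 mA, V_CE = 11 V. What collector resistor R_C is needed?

R_C ≈ 0.9 kΩ

Collector loop: V_CC = I_C·R_C + V_CE.
R_C = (V_CC − V_CE)/I_C = (20 − 11)/10 = 0.9 kΩ.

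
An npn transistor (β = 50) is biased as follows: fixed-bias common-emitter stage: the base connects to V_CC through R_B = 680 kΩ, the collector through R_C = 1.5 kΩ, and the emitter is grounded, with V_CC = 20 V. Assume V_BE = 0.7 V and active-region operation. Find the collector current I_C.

I_C ≈ 1.4 mA

Base loop: V_CC = I_B·R_B + V_BE, so I_B = (20 − 0.7)/680 kΩ = 0.0284 mA.
In the active region I_C = β·I_B = 50 × 0.0284 = 1.42 mA.
Collector loop: V_CE = V_CC − I_C·R_C = 20 − 1.42×1.5 = 17.9 V.
Since V_CE = 17.9 V > V_CE(sat) ≈ 0.2 V, the transistor is in the active region as assumed.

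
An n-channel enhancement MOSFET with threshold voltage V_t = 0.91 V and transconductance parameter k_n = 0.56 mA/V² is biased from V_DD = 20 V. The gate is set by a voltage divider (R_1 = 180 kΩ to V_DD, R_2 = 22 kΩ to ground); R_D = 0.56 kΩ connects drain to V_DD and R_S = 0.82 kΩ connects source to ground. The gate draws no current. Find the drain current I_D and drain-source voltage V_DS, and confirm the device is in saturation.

V_G = V_DD·R_2/(R_1+R_2) = 20×22/202 = 2.18 V.
Assume saturation: I_D = (k_n/2)(V_GS − V_t)² with V_GS = V_G − I_D·R_S = 2.18 − 0.82·I_D.
Substituting gives 0.188·I_D² − 1.58·I_D + 0.45 = 0, with roots I_D = 0.295 or 8.11 mA.
The root I_D = 8.11 mA gives V_GS = -4.47 V ≤ V_t, so take I_D = 0.295 mA.
Then V_GS = 1.94 V and V_DS = V_DD − I_D(R_D+R_S) = 20 − 0.295×1.38 = 19.6 V.
Saturation requires V_DS ≥ V_GS − V_t = 1.03 V; 19.6 ≥ 1.03 ✓.

I_D ≈ 0.29 mA, V_DS ≈ 20 V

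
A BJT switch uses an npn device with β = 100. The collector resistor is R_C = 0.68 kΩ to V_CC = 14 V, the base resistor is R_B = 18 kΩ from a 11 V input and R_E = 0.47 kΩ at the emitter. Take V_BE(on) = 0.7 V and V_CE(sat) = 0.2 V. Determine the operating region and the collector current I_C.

saturation; I_C ≈ 12 mA

Assume active: I_B = (11 − 0.7)/(18 + 101×0.47) = 0.157 mA, I_C = β·I_B = 15.7 mA.
Then V_CE = 14 − 15.7×0.68 − 15.9×0.47 = -4.17 V < 0.2 V — the active assumption fails.
Re-solve with V_CE = 0.2 V. KCL at the emitter: V_E/R_E = (V_BB−0.7−V_E)/R_B + (V_CC−0.2−V_E)/R_C, giving V_E = 5.71 V.
I_C = (V_CC − 0.2 − V_E)/R_C = (13.8 − 5.71)/0.68 = 11.9 mA.
Check: I_B = (10.3 − 5.71)/18 = 0.255 mA, and β·I_B = 25.5 mA > I_C, confirming saturation.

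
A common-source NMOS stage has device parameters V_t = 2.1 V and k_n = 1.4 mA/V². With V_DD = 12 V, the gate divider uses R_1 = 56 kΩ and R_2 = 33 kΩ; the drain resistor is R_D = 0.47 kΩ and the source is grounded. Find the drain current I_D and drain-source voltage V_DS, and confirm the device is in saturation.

V_G = V_DD·R_2/(R_1+R_2) = 12×33/89 = 4.45 V. With the source grounded, V_GS = V_G = 4.45 V.
Assume saturation: I_D = (k_n/2)(V_GS − V_t)² = (1.4/2)×(4.45 − 2.1)² = 0.7×2.35² = 3.86 mA.
V_DS = V_DD − I_D·R_D = 12 − 3.86×0.47 = 10.2 V.
Saturation requires V_DS ≥ V_GS − V_t = 2.35 V; 10.2 ≥ 2.35 ✓.

I_D ≈ 3.9 mA, V_DS ≈ 10 V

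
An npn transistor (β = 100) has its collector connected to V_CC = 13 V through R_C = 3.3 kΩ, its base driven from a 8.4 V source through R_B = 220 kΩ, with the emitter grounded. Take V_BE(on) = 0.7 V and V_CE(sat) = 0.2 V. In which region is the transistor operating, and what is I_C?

active; I_C ≈ 3.5 mA

Assume active. Base-emitter loop: I_B = (V_BB − V_BE)/R_B = (8.4 − 0.7)/220 = 0.035 mA.
I_C = β·I_B = 100×0.035 = 3.5 mA.
V_CE = V_CC − I_C·R_C = 13 − 3.5×3.3 = 1.45 V > V_CE(sat), so the active-region assumption holds.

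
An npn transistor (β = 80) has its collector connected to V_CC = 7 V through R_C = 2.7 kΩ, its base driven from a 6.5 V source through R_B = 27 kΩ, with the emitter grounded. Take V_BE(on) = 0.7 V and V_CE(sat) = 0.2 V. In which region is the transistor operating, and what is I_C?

Assume active: I_B = (6.5 − 0.7)/27 = 0.215 mA, giving I_C = β·I_B = 17.2 mA.
But then V_CE = 7 − 17.2×2.7 = -39.4 V < V_CE(sat) = 0.2 V — impossible in the active region.
So the transistor is saturated. With V_CE = 0.2 V, I_C = (V_CC − 0.2)/R_C = 6.8/2.7 = 2.52 mA.
Check: β·I_B = 17.2 mA > I_C = 2.52 mA, confirming saturation.

saturation; I_C ≈ 2.5 mA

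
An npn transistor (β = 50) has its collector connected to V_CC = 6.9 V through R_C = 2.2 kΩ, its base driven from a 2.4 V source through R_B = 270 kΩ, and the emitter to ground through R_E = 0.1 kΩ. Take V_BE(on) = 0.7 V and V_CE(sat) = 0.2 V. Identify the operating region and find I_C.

Assume active. Base-emitter loop: I_B = (V_BB − V_BE)/(R_B + (β+1)R_E) = (2.4 − 0.7)/(270 + 51×0.1) = 0.00618 mA.
I_C = β·I_B = 50×0.00618 = 0.309 mA.
V_CE = V_CC − I_C·R_C − I_E·R_E = 6.9 − 0.309×2.2 − 0.315×0.1 = 6.19 V > V_CE(sat), so the active-region assumption holds.

active; I_C ≈ 0.31 mA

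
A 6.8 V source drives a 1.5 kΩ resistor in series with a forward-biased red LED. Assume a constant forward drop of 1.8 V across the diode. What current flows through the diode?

KVL around the loop: 6.8 = V_D + I·R = 1.8 + I × 1.5 kΩ.
So I = (6.8 − 1.8) / 1.5 kΩ = 5 / 1.5 = 3.33 mA.

I ≈ 3.3 mA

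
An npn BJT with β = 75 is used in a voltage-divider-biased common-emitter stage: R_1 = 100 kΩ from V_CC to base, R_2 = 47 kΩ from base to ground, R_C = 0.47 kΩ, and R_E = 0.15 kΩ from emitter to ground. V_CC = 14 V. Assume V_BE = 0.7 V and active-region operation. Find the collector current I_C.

I_C ≈ 6.5 mA

Thevenize the base divider: V_Th = V_CC·R_2/(R_1+R_2) = 14×47/147 = 4.48 V, R_Th = R_1‖R_2 = 32 kΩ.
Base-emitter loop: V_Th = I_B·R_Th + V_BE + (β+1)I_B·R_E, so I_B = (4.48 − 0.7) / (32 + 76×0.15) = 0.0871 mA.
I_C = β·I_B = 75×0.0871 = 6.53 mA, and I_E = (β+1)I_B = 6.62 mA.
V_CE = V_CC − I_C·R_C − I_E·R_E = 14 − 6.53×0.47 − 6.62×0.15 = 9.94 V.
V_CE = 9.94 V > 0.2 V confirms active-region operation.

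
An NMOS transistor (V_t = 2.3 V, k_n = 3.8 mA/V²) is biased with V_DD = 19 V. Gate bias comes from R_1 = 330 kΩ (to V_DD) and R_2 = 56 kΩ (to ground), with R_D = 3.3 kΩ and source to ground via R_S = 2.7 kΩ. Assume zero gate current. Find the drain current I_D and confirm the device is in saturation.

I_D ≈ 0.089 mA

V_G = V_DD·R_2/(R_1+R_2) = 19×56/386 = 2.76 V.
Assume saturation: I_D = (k_n/2)(V_GS − V_t)² with V_GS = V_G − I_D·R_S = 2.76 − 2.7·I_D.
Substituting gives 13.9·I_D² − 5.68·I_D + 0.396 = 0, with roots I_D = 0.0889 or 0.321 mA.
The root I_D = 0.321 mA gives V_GS = 1.89 V ≤ V_t, so take I_D = 0.0889 mA.
Then V_GS = 2.52 V and V_DS = V_DD − I_D(R_D+R_S) = 19 − 0.0889×6 = 18.5 V.
Saturation requires V_DS ≥ V_GS − V_t = 0.216 V; 18.5 ≥ 0.216 ✓.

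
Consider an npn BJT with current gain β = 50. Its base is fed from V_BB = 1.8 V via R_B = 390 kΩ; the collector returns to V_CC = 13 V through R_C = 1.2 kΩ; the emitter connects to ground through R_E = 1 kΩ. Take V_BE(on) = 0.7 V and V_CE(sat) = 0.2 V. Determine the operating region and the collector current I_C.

Assume active. Base-emitter loop: I_B = (V_BB − V_BE)/(R_B + (β+1)R_E) = (1.8 − 0.7)/(390 + 51×1) = 0.00249 mA.
I_C = β·I_B = 50×0.00249 = 0.125 mA.
V_CE = V_CC − I_C·R_C − I_E·R_E = 13 − 0.125×1.2 − 0.127×1 = 12.7 V > V_CE(sat), so the active-region assumption holds.

active; I_C ≈ 0.12 mA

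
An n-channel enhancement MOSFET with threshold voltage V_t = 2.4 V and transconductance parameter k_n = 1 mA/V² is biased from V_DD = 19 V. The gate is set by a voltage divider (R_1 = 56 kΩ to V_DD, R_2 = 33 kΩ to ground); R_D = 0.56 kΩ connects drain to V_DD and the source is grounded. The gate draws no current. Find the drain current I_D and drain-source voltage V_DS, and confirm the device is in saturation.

V_G = V_DD·R_2/(R_1+R_2) = 19×33/89 = 7.04 V. With the source grounded, V_GS = V_G = 7.04 V.
Assume saturation: I_D = (k_n/2)(V_GS − V_t)² = (1/2)×(7.04 − 2.4)² = 0.5×4.64² = 10.8 mA.
V_DS = V_DD − I_D·R_D = 19 − 10.8×0.56 = 13 V.
Saturation requires V_DS ≥ V_GS − V_t = 4.64 V; 13 ≥ 4.64 ✓.

I_D ≈ 11 mA, V_DS ≈ 13 V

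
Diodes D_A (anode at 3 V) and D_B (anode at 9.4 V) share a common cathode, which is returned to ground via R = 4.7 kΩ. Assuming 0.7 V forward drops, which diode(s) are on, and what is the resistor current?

Assume both conduct. Then node N would need to be at both 3−0.7 = 2.3 V and 9.4−0.7 = 8.7 V, which is impossible.
Assume only D_B conducts: V_N = 9.4 − 0.7 = 8.7 V, so I_R = 8.7/4.7 = 1.85 mA.
Check D_A: its anode-to-cathode voltage is 3 − 8.7 = -5.7 V < 0.7 V, so it is off. The assumption is consistent.

Only D_B conducts; I_R ≈ 1.9 mA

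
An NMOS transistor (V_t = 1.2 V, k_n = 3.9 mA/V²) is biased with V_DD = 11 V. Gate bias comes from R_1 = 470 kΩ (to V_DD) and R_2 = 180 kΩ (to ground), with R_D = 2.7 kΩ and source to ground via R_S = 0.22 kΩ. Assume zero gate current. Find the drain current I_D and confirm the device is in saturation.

V_G = V_DD·R_2/(R_1+R_2) = 11×180/650 = 3.05 V.
Assume saturation: I_D = (k_n/2)(V_GS − V_t)² with V_GS = V_G − I_D·R_S = 3.05 − 0.22·I_D.
Substituting gives 0.0944·I_D² − 2.58·I_D + 6.65 = 0, with roots I_D = 2.87 or 24.5 mA.
The root I_D = 24.5 mA gives V_GS = -2.34 V ≤ V_t, so take I_D = 2.87 mA.
Then V_GS = 2.41 V and V_DS = V_DD − I_D(R_D+R_S) = 11 − 2.87×2.92 = 2.61 V.
Saturation requires V_DS ≥ V_GS − V_t = 1.21 V; 2.61 ≥ 1.21 ✓.

I_D ≈ 2.9 mA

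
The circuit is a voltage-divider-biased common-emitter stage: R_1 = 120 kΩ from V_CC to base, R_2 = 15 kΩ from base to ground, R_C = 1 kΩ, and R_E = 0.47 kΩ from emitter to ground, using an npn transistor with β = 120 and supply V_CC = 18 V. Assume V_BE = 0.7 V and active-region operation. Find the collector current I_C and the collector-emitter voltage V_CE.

I_C ≈ 2.2 mA, V_CE ≈ 15 V

Thevenize the base divider: V_Th = V_CC·R_2/(R_1+R_2) = 18×15/135 = 2 V, R_Th = R_1‖R_2 = 13.3 kΩ.
Base-emitter loop: V_Th = I_B·R_Th + V_BE + (β+1)I_B·R_E, so I_B = (2 − 0.7) / (13.3 + 121×0.47) = 0.0185 mA.
I_C = β·I_B = 120×0.0185 = 2.22 mA, and I_E = (β+1)I_B = 2.24 mA.
V_CE = V_CC − I_C·R_C − I_E·R_E = 18 − 2.22×1 − 2.24×0.47 = 14.7 V.
V_CE = 14.7 V > 0.2 V confirms active-region operation.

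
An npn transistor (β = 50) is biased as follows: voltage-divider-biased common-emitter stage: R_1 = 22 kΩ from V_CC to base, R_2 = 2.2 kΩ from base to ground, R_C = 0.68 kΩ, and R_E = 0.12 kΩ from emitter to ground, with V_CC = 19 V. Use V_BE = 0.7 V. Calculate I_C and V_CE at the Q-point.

Thevenize the base divider: V_Th = V_CC·R_2/(R_1+R_2) = 19×2.2/24.2 = 1.73 V, R_Th = R_1‖R_2 = 2 kΩ.
Base-emitter loop: V_Th = I_B·R_Th + V_BE + (β+1)I_B·R_E, so I_B = (1.73 − 0.7) / (2 + 51×0.12) = 0.127 mA.
I_C = β·I_B = 50×0.127 = 6.33 mA, and I_E = (β+1)I_B = 6.45 mA.
V_CE = V_CC − I_C·R_C − I_E·R_E = 19 − 6.33×0.68 − 6.45×0.12 = 13.9 V.
V_CE = 13.9 V > 0.2 V confirms active-region operation.

I_C ≈ 6.3 mA, V_CE ≈ 14 V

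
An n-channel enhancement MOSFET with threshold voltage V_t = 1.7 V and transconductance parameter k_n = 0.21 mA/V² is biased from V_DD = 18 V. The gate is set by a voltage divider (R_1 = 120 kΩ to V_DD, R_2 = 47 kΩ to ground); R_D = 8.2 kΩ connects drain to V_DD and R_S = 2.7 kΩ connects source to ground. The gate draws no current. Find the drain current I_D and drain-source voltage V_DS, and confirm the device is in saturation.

I_D ≈ 0.47 mA, V_DS ≈ 13 V

V_G = V_DD·R_2/(R_1+R_2) = 18×47/167 = 5.07 V.
Assume saturation: I_D = (k_n/2)(V_GS − V_t)² with V_GS = V_G − I_D·R_S = 5.07 − 2.7·I_D.
Substituting gives 0.765·I_D² − 2.91·I_D + 1.19 = 0, with roots I_D = 0.466 or 3.33 mA.
The root I_D = 3.33 mA gives V_GS = -3.93 V ≤ V_t, so take I_D = 0.466 mA.
Then V_GS = 3.81 V and V_DS = V_DD − I_D(R_D+R_S) = 18 − 0.466×10.9 = 12.9 V.
Saturation requires V_DS ≥ V_GS − V_t = 2.11 V; 12.9 ≥ 2.11 ✓.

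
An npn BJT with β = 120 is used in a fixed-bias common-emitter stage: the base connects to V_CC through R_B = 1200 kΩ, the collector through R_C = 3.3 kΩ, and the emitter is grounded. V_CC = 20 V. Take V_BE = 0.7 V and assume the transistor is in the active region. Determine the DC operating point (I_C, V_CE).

I_C ≈ 1.9 mA, V_CE ≈ 14 V

Base loop: V_CC = I_B·R_B + V_BE, so I_B = (20 − 0.7)/1200 kΩ = 0.0161 mA.
In the active region I_C = β·I_B = 120 × 0.0161 = 1.93 mA.
Collector loop: V_CE = V_CC − I_C·R_C = 20 − 1.93×3.3 = 13.6 V.
Since V_CE = 13.6 V > V_CE(sat) ≈ 0.2 V, the transistor is in the active region as assumed.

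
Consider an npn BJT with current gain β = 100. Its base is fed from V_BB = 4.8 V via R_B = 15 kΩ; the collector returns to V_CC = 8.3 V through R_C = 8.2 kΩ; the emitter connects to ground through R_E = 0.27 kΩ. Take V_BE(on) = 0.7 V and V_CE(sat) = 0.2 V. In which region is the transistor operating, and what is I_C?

Assume active: I_B = (4.8 − 0.7)/(15 + 101×0.27) = 0.097 mA, I_C = β·I_B = 9.7 mA.
Then V_CE = 8.3 − 9.7×8.2 − 9.8×0.27 = -73.9 V < 0.2 V — the active assumption fails.
Re-solve with V_CE = 0.2 V. KCL at the emitter: V_E/R_E = (V_BB−0.7−V_E)/R_B + (V_CC−0.2−V_E)/R_C, giving V_E = 0.324 V.
I_C = (V_CC − 0.2 − V_E)/R_C = (8.1 − 0.324)/8.2 = 0.948 mA.
Check: I_B = (4.1 − 0.324)/15 = 0.252 mA, and β·I_B = 25.2 mA > I_C, confirming saturation.

saturation; I_C ≈ 0.95 mA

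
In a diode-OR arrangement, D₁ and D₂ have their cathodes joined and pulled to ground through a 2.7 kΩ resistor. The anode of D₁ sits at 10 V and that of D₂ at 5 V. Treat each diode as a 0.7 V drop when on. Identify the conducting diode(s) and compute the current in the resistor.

Assume both conduct. Then node N would need to be at both 10−0.7 = 9.3 V and 5−0.7 = 4.3 V, which is impossible.
Assume only D₁ conducts: V_N = 10 − 0.7 = 9.3 V, so I_R = 9.3/2.7 = 3.44 mA.
Check D₂: its anode-to-cathode voltage is 5 − 9.3 = -4.3 V < 0.7 V, so it is off. The assumption is consistent.

Only D₁ conducts; I_R ≈ 3.4 mA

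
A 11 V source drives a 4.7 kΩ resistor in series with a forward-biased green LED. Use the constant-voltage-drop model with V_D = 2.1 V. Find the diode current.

KVL around the loop: 11 = V_D + I·R = 2.1 + I × 4.7 kΩ.
So I = (11 − 2.1) / 4.7 kΩ = 8.9 / 4.7 = 1.89 mA.

I ≈ 1.9 mA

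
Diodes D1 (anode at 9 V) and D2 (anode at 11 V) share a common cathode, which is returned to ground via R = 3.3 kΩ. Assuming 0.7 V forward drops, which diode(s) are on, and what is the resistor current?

Only D2 conducts; I_R ≈ 3.1 mA

Assume both conduct. Then node N would need to be at both 9−0.7 = 8.3 V and 11−0.7 = 10.3 V, which is impossible.
Assume only D2 conducts: V_N = 11 − 0.7 = 10.3 V, so I_R = 10.3/3.3 = 3.12 mA.
Check D1: its anode-to-cathode voltage is 9 − 10.3 = -1.3 V < 0.7 V, so it is off. The assumption is consistent.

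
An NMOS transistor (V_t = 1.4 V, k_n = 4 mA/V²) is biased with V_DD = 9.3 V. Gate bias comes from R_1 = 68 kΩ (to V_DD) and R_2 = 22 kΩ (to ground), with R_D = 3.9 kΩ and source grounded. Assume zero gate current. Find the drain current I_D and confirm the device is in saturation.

V_G = V_DD·R_2/(R_1+R_2) = 9.3×22/90 = 2.27 V. With the source grounded, V_GS = V_G = 2.27 V.
Assume saturation: I_D = (k_n/2)(V_GS − V_t)² = (4/2)×(2.27 − 1.4)² = 2×0.873² = 1.53 mA.
V_DS = V_DD − I_D·R_D = 9.3 − 1.53×3.9 = 3.35 V.
Saturation requires V_DS ≥ V_GS − V_t = 0.873 V; 3.35 ≥ 0.873 ✓.

I_D ≈ 1.5 mA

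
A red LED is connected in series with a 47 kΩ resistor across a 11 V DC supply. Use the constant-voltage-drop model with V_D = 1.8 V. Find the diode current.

I ≈ 0.2 mA

KVL around the loop: 11 = V_D + I·R = 1.8 + I × 47 kΩ.
So I = (11 − 1.8) / 47 kΩ = 9.2 / 47 = 0.196 mA.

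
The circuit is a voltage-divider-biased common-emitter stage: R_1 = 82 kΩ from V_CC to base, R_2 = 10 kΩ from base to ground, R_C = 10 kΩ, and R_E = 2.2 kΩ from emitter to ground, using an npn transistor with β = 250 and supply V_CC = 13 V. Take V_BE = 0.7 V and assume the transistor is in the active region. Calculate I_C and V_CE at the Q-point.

Thevenize the base divider: V_Th = V_CC·R_2/(R_1+R_2) = 13×10/92 = 1.41 V, R_Th = R_1‖R_2 = 8.91 kΩ.
Base-emitter loop: V_Th = I_B·R_Th + V_BE + (β+1)I_B·R_E, so I_B = (1.41 − 0.7) / (8.91 + 251×2.2) = 0.00127 mA.
I_C = β·I_B = 250×0.00127 = 0.318 mA, and I_E = (β+1)I_B = 0.319 mA.
V_CE = V_CC − I_C·R_C − I_E·R_E = 13 − 0.318×10 − 0.319×2.2 = 9.12 V.
V_CE = 9.12 V > 0.2 V confirms active-region operation.

I_C ≈ 0.32 mA, V_CE ≈ 9.1 V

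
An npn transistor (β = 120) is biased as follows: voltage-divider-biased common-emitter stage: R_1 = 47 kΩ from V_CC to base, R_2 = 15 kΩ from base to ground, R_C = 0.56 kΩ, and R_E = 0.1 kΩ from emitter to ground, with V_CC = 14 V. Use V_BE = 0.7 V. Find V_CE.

Thevenize the base divider: V_Th = V_CC·R_2/(R_1+R_2) = 14×15/62 = 3.39 V, R_Th = R_1‖R_2 = 11.4 kΩ.
Base-emitter loop: V_Th = I_B·R_Th + V_BE + (β+1)I_B·R_E, so I_B = (3.39 − 0.7) / (11.4 + 121×0.1) = 0.114 mA.
I_C = β·I_B = 120×0.114 = 13.7 mA, and I_E = (β+1)I_B = 13.9 mA.
V_CE = V_CC − I_C·R_C − I_E·R_E = 14 − 13.7×0.56 − 13.9×0.1 = 4.92 V.
V_CE = 4.92 V > 0.2 V confirms active-region operation.

V_CE ≈ 4.9 V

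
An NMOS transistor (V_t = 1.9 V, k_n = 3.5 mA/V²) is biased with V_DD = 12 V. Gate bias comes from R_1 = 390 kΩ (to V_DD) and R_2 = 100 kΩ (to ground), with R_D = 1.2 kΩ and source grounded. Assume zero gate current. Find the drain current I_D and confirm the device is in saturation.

I_D ≈ 0.53 mA

V_G = V_DD·R_2/(R_1+R_2) = 12×100/490 = 2.45 V. With the source grounded, V_GS = V_G = 2.45 V.
Assume saturation: I_D = (k_n/2)(V_GS − V_t)² = (3.5/2)×(2.45 − 1.9)² = 1.75×0.549² = 0.527 mA.
V_DS = V_DD − I_D·R_D = 12 − 0.527×1.2 = 11.4 V.
Saturation requires V_DS ≥ V_GS − V_t = 0.549 V; 11.4 ≥ 0.549 ✓.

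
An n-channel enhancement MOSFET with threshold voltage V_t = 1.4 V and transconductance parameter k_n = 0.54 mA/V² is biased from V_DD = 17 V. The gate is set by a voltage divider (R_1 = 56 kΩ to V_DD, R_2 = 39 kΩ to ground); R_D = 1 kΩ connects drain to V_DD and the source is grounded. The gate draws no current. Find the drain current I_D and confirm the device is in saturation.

V_G = V_DD·R_2/(R_1+R_2) = 17×39/95 = 6.98 V. With the source grounded, V_GS = V_G = 6.98 V.
Assume saturation: I_D = (k_n/2)(V_GS − V_t)² = (0.54/2)×(6.98 − 1.4)² = 0.27×5.58² = 8.4 mA.
V_DS = V_DD − I_D·R_D = 17 − 8.4×1 = 8.6 V.
Saturation requires V_DS ≥ V_GS − V_t = 5.58 V; 8.6 ≥ 5.58 ✓.

I_D ≈ 8.4 mA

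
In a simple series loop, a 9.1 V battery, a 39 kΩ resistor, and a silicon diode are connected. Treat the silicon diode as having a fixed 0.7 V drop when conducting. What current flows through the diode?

KVL around the loop: 9.1 = V_D + I·R = 0.7 + I × 39 kΩ.
So I = (9.1 − 0.7) / 39 kΩ = 8.4 / 39 = 0.215 mA.

I ≈ 0.22 mA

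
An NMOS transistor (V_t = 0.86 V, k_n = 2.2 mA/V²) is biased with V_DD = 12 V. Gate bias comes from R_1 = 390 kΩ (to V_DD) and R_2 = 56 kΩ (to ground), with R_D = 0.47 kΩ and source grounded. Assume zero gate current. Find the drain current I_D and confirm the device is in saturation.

V_G = V_DD·R_2/(R_1+R_2) = 12×56/446 = 1.51 V. With the source grounded, V_GS = V_G = 1.51 V.
Assume saturation: I_D = (k_n/2)(V_GS − V_t)² = (2.2/2)×(1.51 − 0.86)² = 1.1×0.647² = 0.46 mA.
V_DS = V_DD − I_D·R_D = 12 − 0.46×0.47 = 11.8 V.
Saturation requires V_DS ≥ V_GS − V_t = 0.647 V; 11.8 ≥ 0.647 ✓.

I_D ≈ 0.46 mA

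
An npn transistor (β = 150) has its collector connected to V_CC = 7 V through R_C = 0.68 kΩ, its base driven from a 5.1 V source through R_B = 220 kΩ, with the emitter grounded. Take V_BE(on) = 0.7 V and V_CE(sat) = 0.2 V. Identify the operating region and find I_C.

Assume active. Base-emitter loop: I_B = (V_BB − V_BE)/R_B = (5.1 − 0.7)/220 = 0.02 mA.
I_C = β·I_B = 150×0.02 = 3 mA.
V_CE = V_CC − I_C·R_C = 7 − 3×0.68 = 4.96 V > V_CE(sat), so the active-region assumption holds.

active; I_C ≈ 3 mA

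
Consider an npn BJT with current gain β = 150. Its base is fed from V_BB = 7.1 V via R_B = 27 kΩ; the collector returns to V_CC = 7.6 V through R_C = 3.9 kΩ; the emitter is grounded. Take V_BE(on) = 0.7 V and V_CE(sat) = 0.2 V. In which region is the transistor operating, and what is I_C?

saturation; I_C ≈ 1.9 mA

Assume active: I_B = (7.1 − 0.7)/27 = 0.237 mA, giving I_C = β·I_B = 35.6 mA.
But then V_CE = 7.6 − 35.6×3.9 = -131 V < V_CE(sat) = 0.2 V — impossible in the active region.
So the transistor is saturated. With V_CE = 0.2 V, I_C = (V_CC − 0.2)/R_C = 7.4/3.9 = 1.9 mA.
Check: β·I_B = 35.6 mA > I_C = 1.9 mA, confirming saturation.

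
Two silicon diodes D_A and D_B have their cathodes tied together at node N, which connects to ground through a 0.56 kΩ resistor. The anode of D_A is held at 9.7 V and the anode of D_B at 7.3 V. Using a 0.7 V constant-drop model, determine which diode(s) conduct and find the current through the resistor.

Only D_A conducts; I_R ≈ 16 mA

Assume both conduct. Then node N would need to be at both 9.7−0.7 = 9 V and 7.3−0.7 = 6.6 V, which is impossible.
Assume only D_A conducts: V_N = 9.7 − 0.7 = 9 V, so I_R = 9/0.56 = 16.1 mA.
Check D_B: its anode-to-cathode voltage is 7.3 − 9 = -1.7 V < 0.7 V, so it is off. The assumption is consistent.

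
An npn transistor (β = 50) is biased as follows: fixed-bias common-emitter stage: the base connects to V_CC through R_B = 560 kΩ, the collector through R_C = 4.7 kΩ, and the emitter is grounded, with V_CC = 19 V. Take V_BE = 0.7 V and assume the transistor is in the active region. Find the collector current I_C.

I_C ≈ 1.6 mA

Base loop: V_CC = I_B·R_B + V_BE, so I_B = (19 − 0.7)/560 kΩ = 0.0327 mA.
In the active region I_C = β·I_B = 50 × 0.0327 = 1.63 mA.
Collector loop: V_CE = V_CC − I_C·R_C = 19 − 1.63×4.7 = 11.3 V.
Since V_CE = 11.3 V > V_CE(sat) ≈ 0.2 V, the transistor is in the active region as assumed.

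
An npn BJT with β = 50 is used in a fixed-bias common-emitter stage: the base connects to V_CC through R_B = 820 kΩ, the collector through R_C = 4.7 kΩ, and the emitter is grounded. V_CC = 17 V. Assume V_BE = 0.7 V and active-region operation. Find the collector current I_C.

Base loop: V_CC = I_B·R_B + V_BE, so I_B = (17 − 0.7)/820 kΩ = 0.0199 mA.
In the active region I_C = β·I_B = 50 × 0.0199 = 0.994 mA.
Collector loop: V_CE = V_CC − I_C·R_C = 17 − 0.994×4.7 = 12.3 V.
Since V_CE = 12.3 V > V_CE(sat) ≈ 0.2 V, the transistor is in the active region as assumed.

I_C ≈ 0.99 mA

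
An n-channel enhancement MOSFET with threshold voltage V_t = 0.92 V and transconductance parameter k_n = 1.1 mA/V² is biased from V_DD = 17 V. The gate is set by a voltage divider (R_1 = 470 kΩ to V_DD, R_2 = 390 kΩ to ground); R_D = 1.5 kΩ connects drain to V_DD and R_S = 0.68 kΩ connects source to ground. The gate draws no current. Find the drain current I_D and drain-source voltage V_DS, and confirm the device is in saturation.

V_G = V_DD·R_2/(R_1+R_2) = 17×390/860 = 7.71 V.
Assume saturation: I_D = (k_n/2)(V_GS − V_t)² with V_GS = V_G − I_D·R_S = 7.71 − 0.68·I_D.
Substituting gives 0.254·I_D² − 6.08·I_D + 25.4 = 0, with roots I_D = 5.38 or 18.5 mA.
The root I_D = 18.5 mA gives V_GS = -4.88 V ≤ V_t, so take I_D = 5.38 mA.
Then V_GS = 4.05 V and V_DS = V_DD − I_D(R_D+R_S) = 17 − 5.38×2.18 = 5.26 V.
Saturation requires V_DS ≥ V_GS − V_t = 3.13 V; 5.26 ≥ 3.13 ✓.

I_D ≈ 5.4 mA, V_DS ≈ 5.3 V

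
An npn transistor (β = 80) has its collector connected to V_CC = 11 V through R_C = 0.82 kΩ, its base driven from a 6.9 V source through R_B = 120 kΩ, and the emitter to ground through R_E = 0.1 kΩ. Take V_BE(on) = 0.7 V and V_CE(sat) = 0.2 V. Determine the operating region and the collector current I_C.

Assume active. Base-emitter loop: I_B = (V_BB − V_BE)/(R_B + (β+1)R_E) = (6.9 − 0.7)/(120 + 81×0.1) = 0.0484 mA.
I_C = β·I_B = 80×0.0484 = 3.87 mA.
V_CE = V_CC − I_C·R_C − I_E·R_E = 11 − 3.87×0.82 − 3.92×0.1 = 7.43 V > V_CE(sat), so the active-region assumption holds.

active; I_C ≈ 3.9 mA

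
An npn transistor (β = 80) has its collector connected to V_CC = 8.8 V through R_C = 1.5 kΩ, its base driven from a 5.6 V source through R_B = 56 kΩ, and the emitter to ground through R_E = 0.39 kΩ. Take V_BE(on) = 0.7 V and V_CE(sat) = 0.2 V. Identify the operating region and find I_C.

Assume active. Base-emitter loop: I_B = (V_BB − V_BE)/(R_B + (β+1)R_E) = (5.6 − 0.7)/(56 + 81×0.39) = 0.0559 mA.
I_C = β·I_B = 80×0.0559 = 4.48 mA.
V_CE = V_CC − I_C·R_C − I_E·R_E = 8.8 − 4.48×1.5 − 4.53×0.39 = 0.32 V > V_CE(sat), so the active-region assumption holds.

active; I_C ≈ 4.5 mA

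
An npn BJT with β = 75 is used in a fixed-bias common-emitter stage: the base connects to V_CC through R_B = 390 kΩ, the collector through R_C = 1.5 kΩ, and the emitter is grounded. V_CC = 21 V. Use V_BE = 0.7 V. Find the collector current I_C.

I_C ≈ 3.9 mA

Base loop: V_CC = I_B·R_B + V_BE, so I_B = (21 − 0.7)/390 kΩ = 0.0521 mA.
In the active region I_C = β·I_B = 75 × 0.0521 = 3.9 mA.
Collector loop: V_CE = V_CC − I_C·R_C = 21 − 3.9×1.5 = 15.1 V.
Since V_CE = 15.1 V > V_CE(sat) ≈ 0.2 V, the transistor is in the active region as assumed.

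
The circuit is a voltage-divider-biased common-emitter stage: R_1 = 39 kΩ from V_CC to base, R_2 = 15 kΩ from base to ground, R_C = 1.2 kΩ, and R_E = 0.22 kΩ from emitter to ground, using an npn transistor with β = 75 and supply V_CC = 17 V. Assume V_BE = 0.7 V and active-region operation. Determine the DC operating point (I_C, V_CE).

Thevenize the base divider: V_Th = V_CC·R_2/(R_1+R_2) = 17×15/54 = 4.72 V, R_Th = R_1‖R_2 = 10.8 kΩ.
Base-emitter loop: V_Th = I_B·R_Th + V_BE + (β+1)I_B·R_E, so I_B = (4.72 − 0.7) / (10.8 + 76×0.22) = 0.146 mA.
I_C = β·I_B = 75×0.146 = 10.9 mA, and I_E = (β+1)I_B = 11.1 mA.
V_CE = V_CC − I_C·R_C − I_E·R_E = 17 − 10.9×1.2 − 11.1×0.22 = 1.42 V.
V_CE = 1.42 V > 0.2 V confirms active-region operation.

I_C ≈ 11 mA, V_CE ≈ 1.4 V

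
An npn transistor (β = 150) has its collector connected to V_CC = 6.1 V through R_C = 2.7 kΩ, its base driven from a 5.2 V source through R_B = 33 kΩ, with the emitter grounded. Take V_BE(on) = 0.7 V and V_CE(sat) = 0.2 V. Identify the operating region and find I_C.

Assume active: I_B = (5.2 − 0.7)/33 = 0.136 mA, giving I_C = β·I_B = 20.5 mA.
But then V_CE = 6.1 − 20.5×2.7 = -49.1 V < V_CE(sat) = 0.2 V — impossible in the active region.
So the transistor is saturated. With V_CE = 0.2 V, I_C = (V_CC − 0.2)/R_C = 5.9/2.7 = 2.19 mA.
Check: β·I_B = 20.5 mA > I_C = 2.19 mA, confirming saturation.

saturation; I_C ≈ 2.2 mA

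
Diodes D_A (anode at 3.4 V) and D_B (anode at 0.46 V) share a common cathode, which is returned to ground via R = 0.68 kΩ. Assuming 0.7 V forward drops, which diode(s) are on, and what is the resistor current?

Only D_A conducts; I_R ≈ 4 mA

Assume both conduct. Then node N would need to be at both 3.4−0.7 = 2.7 V and 0.46−0.7 = -0.24 V, which is impossible.
Assume only D_A conducts: V_N = 3.4 − 0.7 = 2.7 V, so I_R = 2.7/0.68 = 3.97 mA.
Check D_B: its anode-to-cathode voltage is 0.46 − 2.7 = -2.24 V < 0.7 V, so it is off. The assumption is consistent.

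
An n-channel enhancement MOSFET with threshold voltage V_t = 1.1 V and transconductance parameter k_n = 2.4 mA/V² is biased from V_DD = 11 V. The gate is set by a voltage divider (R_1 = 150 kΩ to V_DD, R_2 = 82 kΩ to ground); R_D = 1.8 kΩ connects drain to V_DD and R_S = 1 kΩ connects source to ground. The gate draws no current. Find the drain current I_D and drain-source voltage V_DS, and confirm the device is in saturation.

V_G = V_DD·R_2/(R_1+R_2) = 11×82/232 = 3.89 V.
Assume saturation: I_D = (k_n/2)(V_GS − V_t)² with V_GS = V_G − I_D·R_S = 3.89 − 1·I_D.
Substituting gives 1.2·I_D² − 7.69·I_D + 9.33 = 0, with roots I_D = 1.62 or 4.78 mA.
The root I_D = 4.78 mA gives V_GS = -0.897 V ≤ V_t, so take I_D = 1.62 mA.
Then V_GS = 2.26 V and V_DS = V_DD − I_D(R_D+R_S) = 11 − 1.62×2.8 = 6.45 V.
Saturation requires V_DS ≥ V_GS − V_t = 1.16 V; 6.45 ≥ 1.16 ✓.

I_D ≈ 1.6 mA, V_DS ≈ 6.5 V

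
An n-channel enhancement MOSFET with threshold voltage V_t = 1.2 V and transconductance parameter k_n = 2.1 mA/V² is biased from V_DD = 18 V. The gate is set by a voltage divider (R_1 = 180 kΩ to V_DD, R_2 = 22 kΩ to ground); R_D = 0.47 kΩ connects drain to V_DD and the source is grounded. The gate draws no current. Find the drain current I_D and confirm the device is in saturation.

I_D ≈ 0.61 mA

V_G = V_DD·R_2/(R_1+R_2) = 18×22/202 = 1.96 V. With the source grounded, V_GS = V_G = 1.96 V.
Assume saturation: I_D = (k_n/2)(V_GS − V_t)² = (2.1/2)×(1.96 − 1.2)² = 1.05×0.76² = 0.607 mA.
V_DS = V_DD − I_D·R_D = 18 − 0.607×0.47 = 17.7 V.
Saturation requires V_DS ≥ V_GS − V_t = 0.76 V; 17.7 ≥ 0.76 ✓.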